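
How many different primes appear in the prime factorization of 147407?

147407 = 13 · 11339
11339 = 17 · 667
667 = 23 · 29
147407 = 13 · 17 · 23 · 29, which has 4 distinct prime factors.

4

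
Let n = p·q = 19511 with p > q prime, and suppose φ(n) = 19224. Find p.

φ(n) = (p−1)(q−1) = n − (p+q) + 1, so p + q = 19511 − 19224 + 1 = 288.
p and q are the roots of t² − 288t + 19511 = 0.
Discriminant: 288² − 4·19511 = 82944 − 78044 = 4900; √4900 = 70.
q = (288 − 70)/2 = 109, p = (288 + 70)/2 = 179.
Check: 109 · 179 = 19511.

179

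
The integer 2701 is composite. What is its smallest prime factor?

2701 is odd.
Digit sum 10, not divisible by 3.
Ends in 1: not divisible by 5.
7: 2701 = 7·385 + 6
11: 2701 = 11·245 + 6
13: 2701 = 13·207 + 10
17: 2701 = 17·158 + 15
19: 2701 = 19·142 + 3
23: 2701 = 23·117 + 10
29: 2701 = 29·93 + 4
31: 2701 = 31·87 + 4
37: 2701 = 37·73

37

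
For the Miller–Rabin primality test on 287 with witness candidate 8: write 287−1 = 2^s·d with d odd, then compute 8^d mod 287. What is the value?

287 − 1 = 286 = 2^1 · 143, so d = 143.
8^1 ≡ 8 (mod 287)
8^2 ≡ 8^2 = 64 ≡ 64 (mod 287)
8^4 ≡ 64^2 = 4096 ≡ 78 (mod 287)
8^8 ≡ 78^2 = 6084 ≡ 57 (mod 287)
8^16 ≡ 57^2 = 3249 ≡ 92 (mod 287)
8^32 ≡ 92^2 = 8464 ≡ 141 (mod 287)
8^64 ≡ 141^2 = 19881 ≡ 78 (mod 287)
8^128 ≡ 78^2 = 6084 ≡ 57 (mod 287)
143 = 128 + 8 + 4 + 2 + 1 in binary powers of 2.
So 8^143 ≡ 57 · 57 · 78 · 64 · 8 ≡ 225 (mod 287).
Squaring chain: 225; never reaches −1, so base 8 is a Miller–Rabin witness that 287 is composite.

225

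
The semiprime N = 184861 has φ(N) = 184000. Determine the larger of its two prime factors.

461

φ(n) = (p−1)(q−1) = n − (p+q) + 1, so p + q = 184861 − 184000 + 1 = 862.
p and q are the roots of t² − 862t + 184861 = 0.
Discriminant: 862² − 4·184861 = 743044 − 739444 = 3600; √3600 = 60.
q = (862 − 60)/2 = 401, p = (862 + 60)/2 = 461.
Check: 401 · 461 = 184861.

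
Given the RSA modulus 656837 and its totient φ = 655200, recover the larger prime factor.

φ(n) = (p−1)(q−1) = n − (p+q) + 1, so p + q = 656837 − 655200 + 1 = 1638.
p and q are the roots of t² − 1638t + 656837 = 0.
Discriminant: 1638² − 4·656837 = 2683044 − 2627348 = 55696; √55696 = 236.
q = (1638 − 236)/2 = 701, p = (1638 + 236)/2 = 937.
Check: 701 · 937 = 656837.

937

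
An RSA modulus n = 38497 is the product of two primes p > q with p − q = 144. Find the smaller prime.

Since p = q + 144, we have 38497 = q(q + 144), so q² + 144q − 38497 = 0.
Discriminant: 144² + 4·38497 = 20736 + 153988 = 174724; √174724 = 418.
q = (−144 + 418)/2 = 137, and p = q + 144 = 281.
Check: 137 · 281 = 38497.

137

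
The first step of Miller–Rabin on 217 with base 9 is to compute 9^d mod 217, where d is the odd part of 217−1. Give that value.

217 − 1 = 216 = 2^3 · 27, so d = 27.
9^1 ≡ 9 (mod 217)
9^2 ≡ 9^2 = 81 ≡ 81 (mod 217)
9^4 ≡ 81^2 = 6561 ≡ 51 (mod 217)
9^8 ≡ 51^2 = 2601 ≡ 214 (mod 217)
9^16 ≡ 214^2 = 45796 ≡ 9 (mod 217)
27 = 16 + 8 + 2 + 1 in binary powers of 2.
So 9^27 ≡ 9 · 214 · 81 · 9 ≡ 64 (mod 217).
Squaring chain: 64 → 190 → 78; never reaches −1, so base 9 is a Miller–Rabin witness that 217 is composite.

64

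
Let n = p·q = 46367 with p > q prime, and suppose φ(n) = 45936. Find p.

233

φ(n) = (p−1)(q−1) = n − (p+q) + 1, so p + q = 46367 − 45936 + 1 = 432.
p and q are the roots of t² − 432t + 46367 = 0.
Discriminant: 432² − 4·46367 = 186624 − 185468 = 1156; √1156 = 34.
q = (432 − 34)/2 = 199, p = (432 + 34)/2 = 233.
Check: 199 · 233 = 46367.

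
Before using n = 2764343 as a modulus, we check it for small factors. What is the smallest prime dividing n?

2764343 is odd.
Digit sum 29, not divisible by 3.
Ends in 3: not divisible by 5.
7: 2764343 = 7·394906 + 1
11: 2764343 = 11·251303 + 10
13: 2764343 = 13·212641 + 10
17: 2764343 = 17·162608 + 7
19: 2764343 = 19·145491 + 14
23: 2764343 = 23·120188 + 19
29: 2764343 = 29·95322 + 5
31: 2764343 = 31·89172 + 11
37: 2764343 = 37·74711 + 36
41: 2764343 = 41·67423

41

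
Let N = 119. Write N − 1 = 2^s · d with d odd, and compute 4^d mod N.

30

119 − 1 = 118 = 2^1 · 59, so d = 59.
4^1 ≡ 4 (mod 119)
4^2 ≡ 4^2 = 16 ≡ 16 (mod 119)
4^4 ≡ 16^2 = 256 ≡ 18 (mod 119)
4^8 ≡ 18^2 = 324 ≡ 86 (mod 119)
4^16 ≡ 86^2 = 7396 ≡ 18 (mod 119)
4^32 ≡ 18^2 = 324 ≡ 86 (mod 119)
59 = 32 + 16 + 8 + 2 + 1 in binary powers of 2.
So 4^59 ≡ 86 · 18 · 86 · 16 · 4 ≡ 30 (mod 119).
Squaring chain: 30; never reaches −1, so base 4 is a Miller–Rabin witness that 119 is composite.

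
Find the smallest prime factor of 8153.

31

8153 is odd.
Digit sum 17, not divisible by 3.
Ends in 3: not divisible by 5.
7: 8153 = 7·1164 + 5
11: 8153 = 11·741 + 2
13: 8153 = 13·627 + 2
17: 8153 = 17·479 + 10
19: 8153 = 19·429 + 2
23: 8153 = 23·354 + 11
29: 8153 = 29·281 + 4
31: 8153 = 31·263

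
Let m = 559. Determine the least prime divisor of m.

13

559 is odd.
Digit sum 19, not divisible by 3.
Ends in 9: not divisible by 5.
7: 559 = 7·79 + 6
11: 559 = 11·50 + 9
13: 559 = 13·43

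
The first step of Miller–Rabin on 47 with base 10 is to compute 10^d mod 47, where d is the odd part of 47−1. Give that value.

46

47 − 1 = 46 = 2^1 · 23, so d = 23.
10^1 ≡ 10 (mod 47)
10^2 ≡ 10^2 = 100 ≡ 6 (mod 47)
10^4 ≡ 6^2 = 36 ≡ 36 (mod 47)
10^8 ≡ 36^2 = 1296 ≡ 27 (mod 47)
10^16 ≡ 27^2 = 729 ≡ 24 (mod 47)
23 = 16 + 4 + 2 + 1 in binary powers of 2.
So 10^23 ≡ 24 · 36 · 6 · 10 ≡ 46 (mod 47).
Since 10^d ≡ 46 (mod 47), base 10 does not prove 47 composite.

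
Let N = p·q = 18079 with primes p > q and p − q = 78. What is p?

Since p = q + 78, we have 18079 = q(q + 78), so q² + 78q − 18079 = 0.
Discriminant: 78² + 4·18079 = 6084 + 72316 = 78400; √78400 = 280.
q = (−78 + 280)/2 = 101, and p = q + 78 = 179.
Check: 101 · 179 = 18079.

179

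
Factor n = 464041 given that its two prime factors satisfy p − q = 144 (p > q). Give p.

757

Since p = q + 144, we have 464041 = q(q + 144), so q² + 144q − 464041 = 0.
Discriminant: 144² + 4·464041 = 20736 + 1856164 = 1876900; √1876900 = 1370.
q = (−144 + 1370)/2 = 613, and p = q + 144 = 757.
Check: 613 · 757 = 464041.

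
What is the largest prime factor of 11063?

11063 = 13 · 851
851 = 23 · 37
37 is prime.
So 11063 = 13 · 23 · 37; the largest prime factor is 37.

37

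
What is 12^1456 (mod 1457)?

12^1 ≡ 12 (mod 1457)
12^2 ≡ 12^2 = 144 ≡ 144 (mod 1457)
12^4 ≡ 144^2 = 20736 ≡ 338 (mod 1457)
12^8 ≡ 338^2 = 114244 ≡ 598 (mod 1457)
12^16 ≡ 598^2 = 357604 ≡ 639 (mod 1457)
12^32 ≡ 639^2 = 408321 ≡ 361 (mod 1457)
12^64 ≡ 361^2 = 130321 ≡ 648 (mod 1457)
12^128 ≡ 648^2 = 419904 ≡ 288 (mod 1457)
12^256 ≡ 288^2 = 82944 ≡ 1352 (mod 1457)
12^512 ≡ 1352^2 = 1827904 ≡ 826 (mod 1457)
12^1024 ≡ 826^2 = 682276 ≡ 400 (mod 1457)
1456 = 1024 + 256 + 128 + 32 + 16 in binary powers of 2.
So 12^1456 ≡ 400 · 1352 · 288 · 361 · 639 ≡ 794 (mod 1457).
Since 794 ≠ 1, base 12 is a Fermat witness: 1457 is composite.

794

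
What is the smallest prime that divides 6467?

29

6467 is odd.
Digit sum 23, not divisible by 3.
Ends in 7: not divisible by 5.
7: 6467 = 7·923 + 6
11: 6467 = 11·587 + 10
13: 6467 = 13·497 + 6
17: 6467 = 17·380 + 7
19: 6467 = 19·340 + 7
23: 6467 = 23·281 + 4
29: 6467 = 29·223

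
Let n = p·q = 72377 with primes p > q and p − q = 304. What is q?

Since p = q + 304, we have 72377 = q(q + 304), so q² + 304q − 72377 = 0.
Discriminant: 304² + 4·72377 = 92416 + 289508 = 381924; √381924 = 618.
q = (−304 + 618)/2 = 157, and p = q + 304 = 461.
Check: 157 · 461 = 72377.

157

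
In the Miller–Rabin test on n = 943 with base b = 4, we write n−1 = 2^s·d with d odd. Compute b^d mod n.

496

943 − 1 = 942 = 2^1 · 471, so d = 471.
4^1 ≡ 4 (mod 943)
4^2 ≡ 4^2 = 16 ≡ 16 (mod 943)
4^4 ≡ 16^2 = 256 ≡ 256 (mod 943)
4^8 ≡ 256^2 = 65536 ≡ 469 (mod 943)
4^16 ≡ 469^2 = 219961 ≡ 242 (mod 943)
4^32 ≡ 242^2 = 58564 ≡ 98 (mod 943)
4^64 ≡ 98^2 = 9604 ≡ 174 (mod 943)
4^128 ≡ 174^2 = 30276 ≡ 100 (mod 943)
4^256 ≡ 100^2 = 10000 ≡ 570 (mod 943)
471 = 256 + 128 + 64 + 16 + 4 + 2 + 1 in binary powers of 2.
So 4^471 ≡ 570 · 100 · 174 · 242 · 256 · 16 · 4 ≡ 496 (mod 943).
Squaring chain: 496; never reaches −1, so base 4 is a Miller–Rabin witness that 943 is composite.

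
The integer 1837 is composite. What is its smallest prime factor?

11

1837 is odd.
Digit sum 19, not divisible by 3.
Ends in 7: not divisible by 5.
7: 1837 = 7·262 + 3
11: 1837 = 11·167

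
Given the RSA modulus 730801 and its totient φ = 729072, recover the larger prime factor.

997

φ(n) = (p−1)(q−1) = n − (p+q) + 1, so p + q = 730801 − 729072 + 1 = 1730.
p and q are the roots of t² − 1730t + 730801 = 0.
Discriminant: 1730² − 4·730801 = 2992900 − 2923204 = 69696; √69696 = 264.
q = (1730 − 264)/2 = 733, p = (1730 + 264)/2 = 997.
Check: 733 · 997 = 730801.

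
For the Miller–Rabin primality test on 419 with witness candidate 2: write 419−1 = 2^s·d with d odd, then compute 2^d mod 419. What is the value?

418

419 − 1 = 418 = 2^1 · 209, so d = 209.
2^1 ≡ 2 (mod 419)
2^2 ≡ 2^2 = 4 ≡ 4 (mod 419)
2^4 ≡ 4^2 = 16 ≡ 16 (mod 419)
2^8 ≡ 16^2 = 256 ≡ 256 (mod 419)
2^16 ≡ 256^2 = 65536 ≡ 172 (mod 419)
2^32 ≡ 172^2 = 29584 ≡ 254 (mod 419)
2^64 ≡ 254^2 = 64516 ≡ 409 (mod 419)
2^128 ≡ 409^2 = 167281 ≡ 100 (mod 419)
209 = 128 + 64 + 16 + 1 in binary powers of 2.
So 2^209 ≡ 100 · 409 · 172 · 2 ≡ 418 (mod 419).
Since 2^d ≡ 418 (mod 419), base 2 does not prove 419 composite.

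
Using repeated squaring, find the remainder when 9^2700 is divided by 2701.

9^1 ≡ 9 (mod 2701)
9^2 ≡ 9^2 = 81 ≡ 81 (mod 2701)
9^4 ≡ 81^2 = 6561 ≡ 1159 (mod 2701)
9^8 ≡ 1159^2 = 1343281 ≡ 884 (mod 2701)
9^16 ≡ 884^2 = 781456 ≡ 867 (mod 2701)
9^32 ≡ 867^2 = 751689 ≡ 811 (mod 2701)
9^64 ≡ 811^2 = 657721 ≡ 1378 (mod 2701)
9^128 ≡ 1378^2 = 1898884 ≡ 81 (mod 2701)
9^256 ≡ 81^2 = 6561 ≡ 1159 (mod 2701)
9^512 ≡ 1159^2 = 1343281 ≡ 884 (mod 2701)
9^1024 ≡ 884^2 = 781456 ≡ 867 (mod 2701)
9^2048 ≡ 867^2 = 751689 ≡ 811 (mod 2701)
2700 = 2048 + 512 + 128 + 8 + 4 in binary powers of 2.
So 9^2700 ≡ 811 · 884 · 81 · 884 · 1159 ≡ 1 (mod 2701).
Since the result is 1, base 9 gives no evidence that 2701 is composite.

1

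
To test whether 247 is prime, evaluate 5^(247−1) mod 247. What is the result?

220

5^1 ≡ 5 (mod 247)
5^2 ≡ 5^2 = 25 ≡ 25 (mod 247)
5^4 ≡ 25^2 = 625 ≡ 131 (mod 247)
5^8 ≡ 131^2 = 17161 ≡ 118 (mod 247)
5^16 ≡ 118^2 = 13924 ≡ 92 (mod 247)
5^32 ≡ 92^2 = 8464 ≡ 66 (mod 247)
5^64 ≡ 66^2 = 4356 ≡ 157 (mod 247)
5^128 ≡ 157^2 = 24649 ≡ 196 (mod 247)
246 = 128 + 64 + 32 + 16 + 4 + 2 in binary powers of 2.
So 5^246 ≡ 196 · 157 · 66 · 92 · 131 · 25 ≡ 220 (mod 247).
Since 220 ≠ 1, base 5 is a Fermat witness: 247 is composite.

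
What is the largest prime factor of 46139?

43

46139 = 29 · 1591
1591 = 37 · 43
43 is prime.
So 46139 = 29 · 37 · 43; the largest prime factor is 43.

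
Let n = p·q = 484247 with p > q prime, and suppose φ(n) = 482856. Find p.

709

φ(n) = (p−1)(q−1) = n − (p+q) + 1, so p + q = 484247 − 482856 + 1 = 1392.
p and q are the roots of t² − 1392t + 484247 = 0.
Discriminant: 1392² − 4·484247 = 1937664 − 1936988 = 676; √676 = 26.
q = (1392 − 26)/2 = 683, p = (1392 + 26)/2 = 709.
Check: 683 · 709 = 484247.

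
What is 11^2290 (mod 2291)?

651

11^1 ≡ 11 (mod 2291)
11^2 ≡ 11^2 = 121 ≡ 121 (mod 2291)
11^4 ≡ 121^2 = 14641 ≡ 895 (mod 2291)
11^8 ≡ 895^2 = 801025 ≡ 1466 (mod 2291)
11^16 ≡ 1466^2 = 2149156 ≡ 198 (mod 2291)
11^32 ≡ 198^2 = 39204 ≡ 257 (mod 2291)
11^64 ≡ 257^2 = 66049 ≡ 1901 (mod 2291)
11^128 ≡ 1901^2 = 3613801 ≡ 894 (mod 2291)
11^256 ≡ 894^2 = 799236 ≡ 1968 (mod 2291)
11^512 ≡ 1968^2 = 3873024 ≡ 1234 (mod 2291)
11^1024 ≡ 1234^2 = 1522756 ≡ 1532 (mod 2291)
11^2048 ≡ 1532^2 = 2347024 ≡ 1040 (mod 2291)
2290 = 2048 + 128 + 64 + 32 + 16 + 2 in binary powers of 2.
So 11^2290 ≡ 1040 · 894 · 1901 · 257 · 198 · 121 ≡ 651 (mod 2291).
Since 651 ≠ 1, base 11 is a Fermat witness: 2291 is composite.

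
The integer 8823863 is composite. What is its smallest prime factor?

59

8823863 is odd.
Digit sum 38, not divisible by 3.
Ends in 3: not divisible by 5.
7: 8823863 = 7·1260551 + 6
11: 8823863 = 11·802169 + 4
13: 8823863 = 13·678758 + 9
17: 8823863 = 17·519050 + 13
19: 8823863 = 19·464413 + 16
23: 8823863 = 23·383646 + 5
29: 8823863 = 29·304271 + 4
31: 8823863 = 31·284640 + 23
37: 8823863 = 37·238482 + 29
41: 8823863 = 41·215216 + 7
43: 8823863 = 43·205206 + 5
47: 8823863 = 47·187741 + 36
53: 8823863 = 53·166487 + 52
59: 8823863 = 59·149557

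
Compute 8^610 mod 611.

8^1 ≡ 8 (mod 611)
8^2 ≡ 8^2 = 64 ≡ 64 (mod 611)
8^4 ≡ 64^2 = 4096 ≡ 430 (mod 611)
8^8 ≡ 430^2 = 184900 ≡ 378 (mod 611)
8^16 ≡ 378^2 = 142884 ≡ 521 (mod 611)
8^32 ≡ 521^2 = 271441 ≡ 157 (mod 611)
8^64 ≡ 157^2 = 24649 ≡ 209 (mod 611)
8^128 ≡ 209^2 = 43681 ≡ 300 (mod 611)
8^256 ≡ 300^2 = 90000 ≡ 183 (mod 611)
8^512 ≡ 183^2 = 33489 ≡ 495 (mod 611)
610 = 512 + 64 + 32 + 2 in binary powers of 2.
So 8^610 ≡ 495 · 209 · 157 · 64 ≡ 155 (mod 611).
Since 155 ≠ 1, base 8 is a Fermat witness: 611 is composite.

155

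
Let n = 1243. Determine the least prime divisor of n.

1243 is odd.
Digit sum 10, not divisible by 3.
Ends in 3: not divisible by 5.
7: 1243 = 7·177 + 4
11: 1243 = 11·113

11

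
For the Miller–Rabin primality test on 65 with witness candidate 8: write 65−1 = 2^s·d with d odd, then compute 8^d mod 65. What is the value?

8

65 − 1 = 64 = 2^6 · 1, so d = 1.
8^1 ≡ 8 (mod 65)
1 = 1 in binary powers of 2.
So 8^1 ≡ 8 ≡ 8 (mod 65).
Squaring chain: 8 → 64 → 1 → 1 → 1 → 1; reaches −1, so base 8 does not prove 65 composite.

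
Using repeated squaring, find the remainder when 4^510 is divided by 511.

8

4^1 ≡ 4 (mod 511)
4^2 ≡ 4^2 = 16 ≡ 16 (mod 511)
4^4 ≡ 16^2 = 256 ≡ 256 (mod 511)
4^8 ≡ 256^2 = 65536 ≡ 128 (mod 511)
4^16 ≡ 128^2 = 16384 ≡ 32 (mod 511)
4^32 ≡ 32^2 = 1024 ≡ 2 (mod 511)
4^64 ≡ 2^2 = 4 ≡ 4 (mod 511)
4^128 ≡ 4^2 = 16 ≡ 16 (mod 511)
4^256 ≡ 16^2 = 256 ≡ 256 (mod 511)
510 = 256 + 128 + 64 + 32 + 16 + 8 + 4 + 2 in binary powers of 2.
So 4^510 ≡ 256 · 16 · 4 · 2 · 32 · 128 · 256 · 16 ≡ 8 (mod 511).
Since 8 ≠ 1, base 4 is a Fermat witness: 511 is composite.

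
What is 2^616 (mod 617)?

1

2^1 ≡ 2 (mod 617)
2^2 ≡ 2^2 = 4 ≡ 4 (mod 617)
2^4 ≡ 4^2 = 16 ≡ 16 (mod 617)
2^8 ≡ 16^2 = 256 ≡ 256 (mod 617)
2^16 ≡ 256^2 = 65536 ≡ 134 (mod 617)
2^32 ≡ 134^2 = 17956 ≡ 63 (mod 617)
2^64 ≡ 63^2 = 3969 ≡ 267 (mod 617)
2^128 ≡ 267^2 = 71289 ≡ 334 (mod 617)
2^256 ≡ 334^2 = 111556 ≡ 496 (mod 617)
2^512 ≡ 496^2 = 246016 ≡ 450 (mod 617)
616 = 512 + 64 + 32 + 8 in binary powers of 2.
So 2^616 ≡ 450 · 267 · 63 · 256 ≡ 1 (mod 617).
Since the result is 1, base 2 gives no evidence that 617 is composite.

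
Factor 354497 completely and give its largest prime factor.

67

354497 = 11 · 32227
32227 = 13 · 2479
2479 = 37 · 67
67 is prime.
So 354497 = 11 · 13 · 37 · 67; the largest prime factor is 67.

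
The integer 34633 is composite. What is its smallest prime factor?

34633 is odd.
Digit sum 19, not divisible by 3.
Ends in 3: not divisible by 5.
7: 34633 = 7·4947 + 4
11: 34633 = 11·3148 + 5
13: 34633 = 13·2664 + 1
17: 34633 = 17·2037 + 4
19: 34633 = 19·1822 + 15
23: 34633 = 23·1505 + 18
29: 34633 = 29·1194 + 7
31: 34633 = 31·1117 + 6
37: 34633 = 37·936 + 1
41: 34633 = 41·844 + 29
43: 34633 = 43·805 + 18
47: 34633 = 47·736 + 41
53: 34633 = 53·653 + 24
59: 34633 = 59·587

59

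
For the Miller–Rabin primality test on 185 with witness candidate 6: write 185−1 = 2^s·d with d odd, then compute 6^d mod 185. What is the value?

31

185 − 1 = 184 = 2^3 · 23, so d = 23.
6^1 ≡ 6 (mod 185)
6^2 ≡ 6^2 = 36 ≡ 36 (mod 185)
6^4 ≡ 36^2 = 1296 ≡ 1 (mod 185)
6^8 ≡ 1^2 = 1 ≡ 1 (mod 185)
6^16 ≡ 1^2 = 1 ≡ 1 (mod 185)
23 = 16 + 4 + 2 + 1 in binary powers of 2.
So 6^23 ≡ 1 · 1 · 36 · 6 ≡ 31 (mod 185).
Squaring chain: 31 → 36 → 1; never reaches −1, so base 6 is a Miller–Rabin witness that 185 is composite.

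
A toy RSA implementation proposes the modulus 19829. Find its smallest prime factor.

19829 is odd.
Digit sum 29, not divisible by 3.
Ends in 9: not divisible by 5.
7: 19829 = 7·2832 + 5
11: 19829 = 11·1802 + 7
13: 19829 = 13·1525 + 4
17: 19829 = 17·1166 + 7
19: 19829 = 19·1043 + 12
23: 19829 = 23·862 + 3
29: 19829 = 29·683 + 22
31: 19829 = 31·639 + 20
37: 19829 = 37·535 + 34
41: 19829 = 41·483 + 26
43: 19829 = 43·461 + 6
47: 19829 = 47·421 + 42
53: 19829 = 53·374 + 7
59: 19829 = 59·336 + 5
61: 19829 = 61·325 + 4
67: 19829 = 67·295 + 64
71: 19829 = 71·279 + 20
73: 19829 = 73·271 + 46
79: 19829 = 79·251

79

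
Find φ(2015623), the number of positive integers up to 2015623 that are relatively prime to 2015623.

1960800

Factor: 2015623 = 61 · 173 · 191.
φ(2015623) = (61−1) · (173−1) · (191−1) = 60 · 172 · 190 = 1960800.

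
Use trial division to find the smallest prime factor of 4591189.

4591189 is odd.
Digit sum 37, not divisible by 3.
Ends in 9: not divisible by 5.
7: 4591189 = 7·655884 + 1
11: 4591189 = 11·417380 + 9
13: 4591189 = 13·353168 + 5
17: 4591189 = 17·270069 + 16
19: 4591189 = 19·241641 + 10
23: 4591189 = 23·199616 + 21
29: 4591189 = 29·158316 + 25
31: 4591189 = 31·148102 + 27
37: 4591189 = 37·124086 + 7
41: 4591189 = 41·111980 + 9
43: 4591189 = 43·106771 + 36
47: 4591189 = 47·97684 + 41
53: 4591189 = 53·86626 + 11
59: 4591189 = 59·77816 + 45
61: 4591189 = 61·75265 + 24
67: 4591189 = 67·68525 + 14
71: 4591189 = 71·64664 + 45
73: 4591189 = 73·62893

73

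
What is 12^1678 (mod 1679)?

12^1 ≡ 12 (mod 1679)
12^2 ≡ 12^2 = 144 ≡ 144 (mod 1679)
12^4 ≡ 144^2 = 20736 ≡ 588 (mod 1679)
12^8 ≡ 588^2 = 345744 ≡ 1549 (mod 1679)
12^16 ≡ 1549^2 = 2399401 ≡ 110 (mod 1679)
12^32 ≡ 110^2 = 12100 ≡ 347 (mod 1679)
12^64 ≡ 347^2 = 120409 ≡ 1200 (mod 1679)
12^128 ≡ 1200^2 = 1440000 ≡ 1097 (mod 1679)
12^256 ≡ 1097^2 = 1203409 ≡ 1245 (mod 1679)
12^512 ≡ 1245^2 = 1550025 ≡ 308 (mod 1679)
12^1024 ≡ 308^2 = 94864 ≡ 840 (mod 1679)
1678 = 1024 + 512 + 128 + 8 + 4 + 2 in binary powers of 2.
So 12^1678 ≡ 840 · 308 · 1097 · 1549 · 588 · 144 ≡ 653 (mod 1679).
Since 653 ≠ 1, base 12 is a Fermat witness: 1679 is composite.

653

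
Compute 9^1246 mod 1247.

9^1 ≡ 9 (mod 1247)
9^2 ≡ 9^2 = 81 ≡ 81 (mod 1247)
9^4 ≡ 81^2 = 6561 ≡ 326 (mod 1247)
9^8 ≡ 326^2 = 106276 ≡ 281 (mod 1247)
9^16 ≡ 281^2 = 78961 ≡ 400 (mod 1247)
9^32 ≡ 400^2 = 160000 ≡ 384 (mod 1247)
9^64 ≡ 384^2 = 147456 ≡ 310 (mod 1247)
9^128 ≡ 310^2 = 96100 ≡ 81 (mod 1247)
9^256 ≡ 81^2 = 6561 ≡ 326 (mod 1247)
9^512 ≡ 326^2 = 106276 ≡ 281 (mod 1247)
9^1024 ≡ 281^2 = 78961 ≡ 400 (mod 1247)
1246 = 1024 + 128 + 64 + 16 + 8 + 4 + 2 in binary powers of 2.
So 9^1246 ≡ 400 · 81 · 310 · 400 · 281 · 326 · 81 ≡ 552 (mod 1247).
Since 552 ≠ 1, base 9 is a Fermat witness: 1247 is composite.

552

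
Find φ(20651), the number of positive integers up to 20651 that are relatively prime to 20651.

20352

Factor: 20651 = 107 · 193.
φ(20651) = (107−1) · (193−1) = 106 · 192 = 20352.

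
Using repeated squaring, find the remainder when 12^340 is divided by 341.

12^1 ≡ 12 (mod 341)
12^2 ≡ 12^2 = 144 ≡ 144 (mod 341)
12^4 ≡ 144^2 = 20736 ≡ 276 (mod 341)
12^8 ≡ 276^2 = 76176 ≡ 133 (mod 341)
12^16 ≡ 133^2 = 17689 ≡ 298 (mod 341)
12^32 ≡ 298^2 = 88804 ≡ 144 (mod 341)
12^64 ≡ 144^2 = 20736 ≡ 276 (mod 341)
12^128 ≡ 276^2 = 76176 ≡ 133 (mod 341)
12^256 ≡ 133^2 = 17689 ≡ 298 (mod 341)
340 = 256 + 64 + 16 + 4 in binary powers of 2.
So 12^340 ≡ 298 · 276 · 298 · 276 ≡ 56 (mod 341).
Since 56 ≠ 1, base 12 is a Fermat witness: 341 is composite.

56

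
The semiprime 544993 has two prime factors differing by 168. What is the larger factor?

Since p = q + 168, we have 544993 = q(q + 168), so q² + 168q − 544993 = 0.
Discriminant: 168² + 4·544993 = 28224 + 2179972 = 2208196; √2208196 = 1486.
q = (−168 + 1486)/2 = 659, and p = q + 168 = 827.
Check: 659 · 827 = 544993.

827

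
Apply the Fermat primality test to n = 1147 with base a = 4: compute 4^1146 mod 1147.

1120

4^1 ≡ 4 (mod 1147)
4^2 ≡ 4^2 = 16 ≡ 16 (mod 1147)
4^4 ≡ 16^2 = 256 ≡ 256 (mod 1147)
4^8 ≡ 256^2 = 65536 ≡ 157 (mod 1147)
4^16 ≡ 157^2 = 24649 ≡ 562 (mod 1147)
4^32 ≡ 562^2 = 315844 ≡ 419 (mod 1147)
4^64 ≡ 419^2 = 175561 ≡ 70 (mod 1147)
4^128 ≡ 70^2 = 4900 ≡ 312 (mod 1147)
4^256 ≡ 312^2 = 97344 ≡ 996 (mod 1147)
4^512 ≡ 996^2 = 992016 ≡ 1008 (mod 1147)
4^1024 ≡ 1008^2 = 1016064 ≡ 969 (mod 1147)
1146 = 1024 + 64 + 32 + 16 + 8 + 2 in binary powers of 2.
So 4^1146 ≡ 969 · 70 · 419 · 562 · 157 · 16 ≡ 1120 (mod 1147).
Since 1120 ≠ 1, base 4 is a Fermat witness: 1147 is composite.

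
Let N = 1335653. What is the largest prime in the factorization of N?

79

1335653 = 11 · 121423
121423 = 29 · 4187
4187 = 53 · 79
79 is prime.
So 1335653 = 11 · 29 · 53 · 79; the largest prime factor is 79.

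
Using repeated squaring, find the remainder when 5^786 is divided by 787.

5^1 ≡ 5 (mod 787)
5^2 ≡ 5^2 = 25 ≡ 25 (mod 787)
5^4 ≡ 25^2 = 625 ≡ 625 (mod 787)
5^8 ≡ 625^2 = 390625 ≡ 273 (mod 787)
5^16 ≡ 273^2 = 74529 ≡ 551 (mod 787)
5^32 ≡ 551^2 = 303601 ≡ 606 (mod 787)
5^64 ≡ 606^2 = 367236 ≡ 494 (mod 787)
5^128 ≡ 494^2 = 244036 ≡ 66 (mod 787)
5^256 ≡ 66^2 = 4356 ≡ 421 (mod 787)
5^512 ≡ 421^2 = 177241 ≡ 166 (mod 787)
786 = 512 + 256 + 16 + 2 in binary powers of 2.
So 5^786 ≡ 166 · 421 · 551 · 25 ≡ 1 (mod 787).
Since the result is 1, base 5 gives no evidence that 787 is composite.

1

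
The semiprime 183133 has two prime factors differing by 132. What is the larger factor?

499

Since p = q + 132, we have 183133 = q(q + 132), so q² + 132q − 183133 = 0.
Discriminant: 132² + 4·183133 = 17424 + 732532 = 749956; √749956 = 866.
q = (−132 + 866)/2 = 367, and p = q + 132 = 499.
Check: 367 · 499 = 183133.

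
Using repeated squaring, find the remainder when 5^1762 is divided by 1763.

5^1 ≡ 5 (mod 1763)
5^2 ≡ 5^2 = 25 ≡ 25 (mod 1763)
5^4 ≡ 25^2 = 625 ≡ 625 (mod 1763)
5^8 ≡ 625^2 = 390625 ≡ 1002 (mod 1763)
5^16 ≡ 1002^2 = 1004004 ≡ 857 (mod 1763)
5^32 ≡ 857^2 = 734449 ≡ 1041 (mod 1763)
5^64 ≡ 1041^2 = 1083681 ≡ 1199 (mod 1763)
5^128 ≡ 1199^2 = 1437601 ≡ 756 (mod 1763)
5^256 ≡ 756^2 = 571536 ≡ 324 (mod 1763)
5^512 ≡ 324^2 = 104976 ≡ 959 (mod 1763)
5^1024 ≡ 959^2 = 919681 ≡ 1158 (mod 1763)
1762 = 1024 + 512 + 128 + 64 + 32 + 2 in binary powers of 2.
So 5^1762 ≡ 1158 · 959 · 756 · 1199 · 1041 · 25 ≡ 1665 (mod 1763).
Since 1665 ≠ 1, base 5 is a Fermat witness: 1763 is composite.

1665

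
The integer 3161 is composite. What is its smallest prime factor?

3161 is odd.
Digit sum 11, not divisible by 3.
Ends in 1: not divisible by 5.
7: 3161 = 7·451 + 4
11: 3161 = 11·287 + 4
13: 3161 = 13·243 + 2
17: 3161 = 17·185 + 16
19: 3161 = 19·166 + 7
23: 3161 = 23·137 + 10
29: 3161 = 29·109

29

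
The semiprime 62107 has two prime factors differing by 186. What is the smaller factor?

173

Since p = q + 186, we have 62107 = q(q + 186), so q² + 186q − 62107 = 0.
Discriminant: 186² + 4·62107 = 34596 + 248428 = 283024; √283024 = 532.
q = (−186 + 532)/2 = 173, and p = q + 186 = 359.
Check: 173 · 359 = 62107.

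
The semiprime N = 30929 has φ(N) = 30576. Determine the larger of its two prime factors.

φ(n) = (p−1)(q−1) = n − (p+q) + 1, so p + q = 30929 − 30576 + 1 = 354.
p and q are the roots of t² − 354t + 30929 = 0.
Discriminant: 354² − 4·30929 = 125316 − 123716 = 1600; √1600 = 40.
q = (354 − 40)/2 = 157, p = (354 + 40)/2 = 197.
Check: 157 · 197 = 30929.

197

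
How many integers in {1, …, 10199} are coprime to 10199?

Factor: 10199 = 7 · 31 · 47.
φ(10199) = (7−1) · (31−1) · (47−1) = 6 · 30 · 46 = 8280.

8280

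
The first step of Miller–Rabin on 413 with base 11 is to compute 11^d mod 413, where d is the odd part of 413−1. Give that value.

413 − 1 = 412 = 2^2 · 103, so d = 103.
11^1 ≡ 11 (mod 413)
11^2 ≡ 11^2 = 121 ≡ 121 (mod 413)
11^4 ≡ 121^2 = 14641 ≡ 186 (mod 413)
11^8 ≡ 186^2 = 34596 ≡ 317 (mod 413)
11^16 ≡ 317^2 = 100489 ≡ 130 (mod 413)
11^32 ≡ 130^2 = 16900 ≡ 380 (mod 413)
11^64 ≡ 380^2 = 144400 ≡ 263 (mod 413)
103 = 64 + 32 + 4 + 2 + 1 in binary powers of 2.
So 11^103 ≡ 263 · 380 · 186 · 121 · 11 ≡ 165 (mod 413).
Squaring chain: 165 → 380; never reaches −1, so base 11 is a Miller–Rabin witness that 413 is composite.

165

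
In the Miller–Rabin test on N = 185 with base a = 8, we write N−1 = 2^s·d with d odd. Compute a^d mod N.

162

185 − 1 = 184 = 2^3 · 23, so d = 23.
8^1 ≡ 8 (mod 185)
8^2 ≡ 8^2 = 64 ≡ 64 (mod 185)
8^4 ≡ 64^2 = 4096 ≡ 26 (mod 185)
8^8 ≡ 26^2 = 676 ≡ 121 (mod 185)
8^16 ≡ 121^2 = 14641 ≡ 26 (mod 185)
23 = 16 + 4 + 2 + 1 in binary powers of 2.
So 8^23 ≡ 26 · 26 · 64 · 8 ≡ 162 (mod 185).
Squaring chain: 162 → 159 → 121; never reaches −1, so base 8 is a Miller–Rabin witness that 185 is composite.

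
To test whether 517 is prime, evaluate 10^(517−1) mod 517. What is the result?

10^1 ≡ 10 (mod 517)
10^2 ≡ 10^2 = 100 ≡ 100 (mod 517)
10^4 ≡ 100^2 = 10000 ≡ 177 (mod 517)
10^8 ≡ 177^2 = 31329 ≡ 309 (mod 517)
10^16 ≡ 309^2 = 95481 ≡ 353 (mod 517)
10^32 ≡ 353^2 = 124609 ≡ 12 (mod 517)
10^64 ≡ 12^2 = 144 ≡ 144 (mod 517)
10^128 ≡ 144^2 = 20736 ≡ 56 (mod 517)
10^256 ≡ 56^2 = 3136 ≡ 34 (mod 517)
10^512 ≡ 34^2 = 1156 ≡ 122 (mod 517)
516 = 512 + 4 in binary powers of 2.
So 10^516 ≡ 122 · 177 ≡ 397 (mod 517).
Since 397 ≠ 1, base 10 is a Fermat witness: 517 is composite.

397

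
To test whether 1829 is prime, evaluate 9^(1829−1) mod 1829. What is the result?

9^1 ≡ 9 (mod 1829)
9^2 ≡ 9^2 = 81 ≡ 81 (mod 1829)
9^4 ≡ 81^2 = 6561 ≡ 1074 (mod 1829)
9^8 ≡ 1074^2 = 1153476 ≡ 1206 (mod 1829)
9^16 ≡ 1206^2 = 1454436 ≡ 381 (mod 1829)
9^32 ≡ 381^2 = 145161 ≡ 670 (mod 1829)
9^64 ≡ 670^2 = 448900 ≡ 795 (mod 1829)
9^128 ≡ 795^2 = 632025 ≡ 1020 (mod 1829)
9^256 ≡ 1020^2 = 1040400 ≡ 1528 (mod 1829)
9^512 ≡ 1528^2 = 2334784 ≡ 980 (mod 1829)
9^1024 ≡ 980^2 = 960400 ≡ 175 (mod 1829)
1828 = 1024 + 512 + 256 + 32 + 4 in binary powers of 2.
So 9^1828 ≡ 175 · 980 · 1528 · 670 · 1074 ≡ 1661 (mod 1829).
Since 1661 ≠ 1, base 9 is a Fermat witness: 1829 is composite.

1661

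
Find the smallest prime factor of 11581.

11581 is odd.
Digit sum 16, not divisible by 3.
Ends in 1: not divisible by 5.
7: 11581 = 7·1654 + 3
11: 11581 = 11·1052 + 9
13: 11581 = 13·890 + 11
17: 11581 = 17·681 + 4
19: 11581 = 19·609 + 10
23: 11581 = 23·503 + 12
29: 11581 = 29·399 + 10
31: 11581 = 31·373 + 18
37: 11581 = 37·313

37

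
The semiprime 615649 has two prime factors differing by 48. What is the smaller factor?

Since p = q + 48, we have 615649 = q(q + 48), so q² + 48q − 615649 = 0.
Discriminant: 48² + 4·615649 = 2304 + 2462596 = 2464900; √2464900 = 1570.
q = (−48 + 1570)/2 = 761, and p = q + 48 = 809.
Check: 761 · 809 = 615649.

761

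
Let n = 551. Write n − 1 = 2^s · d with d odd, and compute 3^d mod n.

551 − 1 = 550 = 2^1 · 275, so d = 275.
3^1 ≡ 3 (mod 551)
3^2 ≡ 3^2 = 9 ≡ 9 (mod 551)
3^4 ≡ 9^2 = 81 ≡ 81 (mod 551)
3^8 ≡ 81^2 = 6561 ≡ 500 (mod 551)
3^16 ≡ 500^2 = 250000 ≡ 397 (mod 551)
3^32 ≡ 397^2 = 157609 ≡ 23 (mod 551)
3^64 ≡ 23^2 = 529 ≡ 529 (mod 551)
3^128 ≡ 529^2 = 279841 ≡ 484 (mod 551)
3^256 ≡ 484^2 = 234256 ≡ 81 (mod 551)
275 = 256 + 16 + 2 + 1 in binary powers of 2.
So 3^275 ≡ 81 · 397 · 9 · 3 ≡ 414 (mod 551).
Squaring chain: 414; never reaches −1, so base 3 is a Miller–Rabin witness that 551 is composite.

414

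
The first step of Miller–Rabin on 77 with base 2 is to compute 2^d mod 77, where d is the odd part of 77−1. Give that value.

77 − 1 = 76 = 2^2 · 19, so d = 19.
2^1 ≡ 2 (mod 77)
2^2 ≡ 2^2 = 4 ≡ 4 (mod 77)
2^4 ≡ 4^2 = 16 ≡ 16 (mod 77)
2^8 ≡ 16^2 = 256 ≡ 25 (mod 77)
2^16 ≡ 25^2 = 625 ≡ 9 (mod 77)
19 = 16 + 2 + 1 in binary powers of 2.
So 2^19 ≡ 9 · 4 · 2 ≡ 72 (mod 77).
Squaring chain: 72 → 25; never reaches −1, so base 2 is a Miller–Rabin witness that 77 is composite.

72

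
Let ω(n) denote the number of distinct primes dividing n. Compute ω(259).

259 = 7 · 37
259 = 7 · 37, which has 2 distinct prime factors.

2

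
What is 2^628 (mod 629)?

2^1 ≡ 2 (mod 629)
2^2 ≡ 2^2 = 4 ≡ 4 (mod 629)
2^4 ≡ 4^2 = 16 ≡ 16 (mod 629)
2^8 ≡ 16^2 = 256 ≡ 256 (mod 629)
2^16 ≡ 256^2 = 65536 ≡ 120 (mod 629)
2^32 ≡ 120^2 = 14400 ≡ 562 (mod 629)
2^64 ≡ 562^2 = 315844 ≡ 86 (mod 629)
2^128 ≡ 86^2 = 7396 ≡ 477 (mod 629)
2^256 ≡ 477^2 = 227529 ≡ 460 (mod 629)
2^512 ≡ 460^2 = 211600 ≡ 256 (mod 629)
628 = 512 + 64 + 32 + 16 + 4 in binary powers of 2.
So 2^628 ≡ 256 · 86 · 562 · 120 · 16 ≡ 305 (mod 629).
Since 305 ≠ 1, base 2 is a Fermat witness: 629 is composite.

305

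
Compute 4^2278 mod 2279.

1526

4^1 ≡ 4 (mod 2279)
4^2 ≡ 4^2 = 16 ≡ 16 (mod 2279)
4^4 ≡ 16^2 = 256 ≡ 256 (mod 2279)
4^8 ≡ 256^2 = 65536 ≡ 1724 (mod 2279)
4^16 ≡ 1724^2 = 2972176 ≡ 360 (mod 2279)
4^32 ≡ 360^2 = 129600 ≡ 1976 (mod 2279)
4^64 ≡ 1976^2 = 3904576 ≡ 649 (mod 2279)
4^128 ≡ 649^2 = 421201 ≡ 1865 (mod 2279)
4^256 ≡ 1865^2 = 3478225 ≡ 471 (mod 2279)
4^512 ≡ 471^2 = 221841 ≡ 778 (mod 2279)
4^1024 ≡ 778^2 = 605284 ≡ 1349 (mod 2279)
4^2048 ≡ 1349^2 = 1819801 ≡ 1159 (mod 2279)
2278 = 2048 + 128 + 64 + 32 + 4 + 2 in binary powers of 2.
So 4^2278 ≡ 1159 · 1865 · 649 · 1976 · 256 · 16 ≡ 1526 (mod 2279).
Since 1526 ≠ 1, base 4 is a Fermat witness: 2279 is composite.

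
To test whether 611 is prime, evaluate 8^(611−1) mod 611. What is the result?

155

8^1 ≡ 8 (mod 611)
8^2 ≡ 8^2 = 64 ≡ 64 (mod 611)
8^4 ≡ 64^2 = 4096 ≡ 430 (mod 611)
8^8 ≡ 430^2 = 184900 ≡ 378 (mod 611)
8^16 ≡ 378^2 = 142884 ≡ 521 (mod 611)
8^32 ≡ 521^2 = 271441 ≡ 157 (mod 611)
8^64 ≡ 157^2 = 24649 ≡ 209 (mod 611)
8^128 ≡ 209^2 = 43681 ≡ 300 (mod 611)
8^256 ≡ 300^2 = 90000 ≡ 183 (mod 611)
8^512 ≡ 183^2 = 33489 ≡ 495 (mod 611)
610 = 512 + 64 + 32 + 2 in binary powers of 2.
So 8^610 ≡ 495 · 209 · 157 · 64 ≡ 155 (mod 611).
Since 155 ≠ 1, base 8 is a Fermat witness: 611 is composite.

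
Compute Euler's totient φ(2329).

2176

Factor: 2329 = 17 · 137.
φ(2329) = (17−1) · (137−1) = 16 · 136 = 2176.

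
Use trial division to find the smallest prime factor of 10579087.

73

10579087 is odd.
Digit sum 37, not divisible by 3.
Ends in 7: not divisible by 5.
7: 10579087 = 7·1511298 + 1
11: 10579087 = 11·961735 + 2
13: 10579087 = 13·813775 + 12
17: 10579087 = 17·622299 + 4
19: 10579087 = 19·556794 + 1
23: 10579087 = 23·459960 + 7
29: 10579087 = 29·364796 + 3
31: 10579087 = 31·341260 + 27
37: 10579087 = 37·285921 + 10
41: 10579087 = 41·258026 + 21
43: 10579087 = 43·246025 + 12
47: 10579087 = 47·225086 + 45
53: 10579087 = 53·199605 + 22
59: 10579087 = 59·179306 + 33
61: 10579087 = 61·173427 + 40
67: 10579087 = 67·157896 + 55
71: 10579087 = 71·149001 + 16
73: 10579087 = 73·144919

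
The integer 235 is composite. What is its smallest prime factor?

5

235 is odd.
Digit sum 10, not divisible by 3.
Ends in 5: divisible by 5.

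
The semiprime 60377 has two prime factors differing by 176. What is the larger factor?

Since p = q + 176, we have 60377 = q(q + 176), so q² + 176q − 60377 = 0.
Discriminant: 176² + 4·60377 = 30976 + 241508 = 272484; √272484 = 522.
q = (−176 + 522)/2 = 173, and p = q + 176 = 349.
Check: 173 · 349 = 60377.

349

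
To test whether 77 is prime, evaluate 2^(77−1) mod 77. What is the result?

9

2^1 ≡ 2 (mod 77)
2^2 ≡ 2^2 = 4 ≡ 4 (mod 77)
2^4 ≡ 4^2 = 16 ≡ 16 (mod 77)
2^8 ≡ 16^2 = 256 ≡ 25 (mod 77)
2^16 ≡ 25^2 = 625 ≡ 9 (mod 77)
2^32 ≡ 9^2 = 81 ≡ 4 (mod 77)
2^64 ≡ 4^2 = 16 ≡ 16 (mod 77)
76 = 64 + 8 + 4 in binary powers of 2.
So 2^76 ≡ 16 · 25 · 16 ≡ 9 (mod 77).
Since 9 ≠ 1, base 2 is a Fermat witness: 77 is composite.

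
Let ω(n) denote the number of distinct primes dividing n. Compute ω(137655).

137655 = 3^2 · 15295
15295 = 5 · 3059
3059 = 7 · 437
437 = 19 · 23
137655 = 3^2 · 5 · 7 · 19 · 23, which has 5 distinct prime factors.

5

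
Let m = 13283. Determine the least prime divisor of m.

37

13283 is odd.
Digit sum 17, not divisible by 3.
Ends in 3: not divisible by 5.
7: 13283 = 7·1897 + 4
11: 13283 = 11·1207 + 6
13: 13283 = 13·1021 + 10
17: 13283 = 17·781 + 6
19: 13283 = 19·699 + 2
23: 13283 = 23·577 + 12
29: 13283 = 29·458 + 1
31: 13283 = 31·428 + 15
37: 13283 = 37·359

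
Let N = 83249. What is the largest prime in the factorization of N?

83249 = 17 · 4897
4897 = 59 · 83
83 is prime.
So 83249 = 17 · 59 · 83; the largest prime factor is 83.

83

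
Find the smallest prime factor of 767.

767 is odd.
Digit sum 20, not divisible by 3.
Ends in 7: not divisible by 5.
7: 767 = 7·109 + 4
11: 767 = 11·69 + 8
13: 767 = 13·59

13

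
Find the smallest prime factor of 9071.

9071 is odd.
Digit sum 17, not divisible by 3.
Ends in 1: not divisible by 5.
7: 9071 = 7·1295 + 6
11: 9071 = 11·824 + 7
13: 9071 = 13·697 + 10
17: 9071 = 17·533 + 10
19: 9071 = 19·477 + 8
23: 9071 = 23·394 + 9
29: 9071 = 29·312 + 23
31: 9071 = 31·292 + 19
37: 9071 = 37·245 + 6
41: 9071 = 41·221 + 10
43: 9071 = 43·210 + 41
47: 9071 = 47·193

47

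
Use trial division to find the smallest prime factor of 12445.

12445 is odd.
Digit sum 16, not divisible by 3.
Ends in 5: divisible by 5.

5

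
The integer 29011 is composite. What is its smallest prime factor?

67

29011 is odd.
Digit sum 13, not divisible by 3.
Ends in 1: not divisible by 5.
7: 29011 = 7·4144 + 3
11: 29011 = 11·2637 + 4
13: 29011 = 13·2231 + 8
17: 29011 = 17·1706 + 9
19: 29011 = 19·1526 + 17
23: 29011 = 23·1261 + 8
29: 29011 = 29·1000 + 11
31: 29011 = 31·935 + 26
37: 29011 = 37·784 + 3
41: 29011 = 41·707 + 24
43: 29011 = 43·674 + 29
47: 29011 = 47·617 + 12
53: 29011 = 53·547 + 20
59: 29011 = 59·491 + 42
61: 29011 = 61·475 + 36
67: 29011 = 67·433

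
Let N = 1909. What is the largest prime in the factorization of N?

83

1909 = 23 · 83
83 is prime.
So 1909 = 23 · 83; the largest prime factor is 83.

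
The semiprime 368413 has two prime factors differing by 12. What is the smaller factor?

Since p = q + 12, we have 368413 = q(q + 12), so q² + 12q − 368413 = 0.
Discriminant: 12² + 4·368413 = 144 + 1473652 = 1473796; √1473796 = 1214.
q = (−12 + 1214)/2 = 601, and p = q + 12 = 613.
Check: 601 · 613 = 368413.

601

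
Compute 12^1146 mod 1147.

12^1 ≡ 12 (mod 1147)
12^2 ≡ 12^2 = 144 ≡ 144 (mod 1147)
12^4 ≡ 144^2 = 20736 ≡ 90 (mod 1147)
12^8 ≡ 90^2 = 8100 ≡ 71 (mod 1147)
12^16 ≡ 71^2 = 5041 ≡ 453 (mod 1147)
12^32 ≡ 453^2 = 205209 ≡ 1043 (mod 1147)
12^64 ≡ 1043^2 = 1087849 ≡ 493 (mod 1147)
12^128 ≡ 493^2 = 243049 ≡ 1032 (mod 1147)
12^256 ≡ 1032^2 = 1065024 ≡ 608 (mod 1147)
12^512 ≡ 608^2 = 369664 ≡ 330 (mod 1147)
12^1024 ≡ 330^2 = 108900 ≡ 1082 (mod 1147)
1146 = 1024 + 64 + 32 + 16 + 8 + 2 in binary powers of 2.
So 12^1146 ≡ 1082 · 493 · 1043 · 453 · 71 · 144 ≡ 1025 (mod 1147).
Since 1025 ≠ 1, base 12 is a Fermat witness: 1147 is composite.

1025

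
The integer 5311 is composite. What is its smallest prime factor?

47

5311 is odd.
Digit sum 10, not divisible by 3.
Ends in 1: not divisible by 5.
7: 5311 = 7·758 + 5
11: 5311 = 11·482 + 9
13: 5311 = 13·408 + 7
17: 5311 = 17·312 + 7
19: 5311 = 19·279 + 10
23: 5311 = 23·230 + 21
29: 5311 = 29·183 + 4
31: 5311 = 31·171 + 10
37: 5311 = 37·143 + 20
41: 5311 = 41·129 + 22
43: 5311 = 43·123 + 22
47: 5311 = 47·113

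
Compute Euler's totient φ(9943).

Factor: 9943 = 61 · 163.
φ(9943) = (61−1) · (163−1) = 60 · 162 = 9720.

9720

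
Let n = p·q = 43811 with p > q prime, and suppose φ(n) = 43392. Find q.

φ(n) = (p−1)(q−1) = n − (p+q) + 1, so p + q = 43811 − 43392 + 1 = 420.
p and q are the roots of t² − 420t + 43811 = 0.
Discriminant: 420² − 4·43811 = 176400 − 175244 = 1156; √1156 = 34.
q = (420 − 34)/2 = 193, p = (420 + 34)/2 = 227.
Check: 193 · 227 = 43811.

193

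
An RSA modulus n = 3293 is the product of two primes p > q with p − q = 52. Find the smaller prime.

Since p = q + 52, we have 3293 = q(q + 52), so q² + 52q − 3293 = 0.
Discriminant: 52² + 4·3293 = 2704 + 13172 = 15876; √15876 = 126.
q = (−52 + 126)/2 = 37, and p = q + 52 = 89.
Check: 37 · 89 = 3293.

37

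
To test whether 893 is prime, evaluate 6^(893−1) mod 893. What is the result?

6^1 ≡ 6 (mod 893)
6^2 ≡ 6^2 = 36 ≡ 36 (mod 893)
6^4 ≡ 36^2 = 1296 ≡ 403 (mod 893)
6^8 ≡ 403^2 = 162409 ≡ 776 (mod 893)
6^16 ≡ 776^2 = 602176 ≡ 294 (mod 893)
6^32 ≡ 294^2 = 86436 ≡ 708 (mod 893)
6^64 ≡ 708^2 = 501264 ≡ 291 (mod 893)
6^128 ≡ 291^2 = 84681 ≡ 739 (mod 893)
6^256 ≡ 739^2 = 546121 ≡ 498 (mod 893)
6^512 ≡ 498^2 = 248004 ≡ 643 (mod 893)
892 = 512 + 256 + 64 + 32 + 16 + 8 + 4 in binary powers of 2.
So 6^892 ≡ 643 · 498 · 291 · 708 · 294 · 776 · 403 ≡ 291 (mod 893).
Since 291 ≠ 1, base 6 is a Fermat witness: 893 is composite.

291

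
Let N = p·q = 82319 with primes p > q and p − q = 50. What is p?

Since p = q + 50, we have 82319 = q(q + 50), so q² + 50q − 82319 = 0.
Discriminant: 50² + 4·82319 = 2500 + 329276 = 331776; √331776 = 576.
q = (−50 + 576)/2 = 263, and p = q + 50 = 313.
Check: 263 · 313 = 82319.

313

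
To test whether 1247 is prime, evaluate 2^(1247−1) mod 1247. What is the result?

173

2^1 ≡ 2 (mod 1247)
2^2 ≡ 2^2 = 4 ≡ 4 (mod 1247)
2^4 ≡ 4^2 = 16 ≡ 16 (mod 1247)
2^8 ≡ 16^2 = 256 ≡ 256 (mod 1247)
2^16 ≡ 256^2 = 65536 ≡ 692 (mod 1247)
2^32 ≡ 692^2 = 478864 ≡ 16 (mod 1247)
2^64 ≡ 16^2 = 256 ≡ 256 (mod 1247)
2^128 ≡ 256^2 = 65536 ≡ 692 (mod 1247)
2^256 ≡ 692^2 = 478864 ≡ 16 (mod 1247)
2^512 ≡ 16^2 = 256 ≡ 256 (mod 1247)
2^1024 ≡ 256^2 = 65536 ≡ 692 (mod 1247)
1246 = 1024 + 128 + 64 + 16 + 8 + 4 + 2 in binary powers of 2.
So 2^1246 ≡ 692 · 692 · 256 · 692 · 256 · 16 · 4 ≡ 173 (mod 1247).
Since 173 ≠ 1, base 2 is a Fermat witness: 1247 is composite.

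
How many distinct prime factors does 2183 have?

2

2183 = 37 · 59
2183 = 37 · 59, which has 2 distinct prime factors.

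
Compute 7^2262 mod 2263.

1287

7^1 ≡ 7 (mod 2263)
7^2 ≡ 7^2 = 49 ≡ 49 (mod 2263)
7^4 ≡ 49^2 = 2401 ≡ 138 (mod 2263)
7^8 ≡ 138^2 = 19044 ≡ 940 (mod 2263)
7^16 ≡ 940^2 = 883600 ≡ 1030 (mod 2263)
7^32 ≡ 1030^2 = 1060900 ≡ 1816 (mod 2263)
7^64 ≡ 1816^2 = 3297856 ≡ 665 (mod 2263)
7^128 ≡ 665^2 = 442225 ≡ 940 (mod 2263)
7^256 ≡ 940^2 = 883600 ≡ 1030 (mod 2263)
7^512 ≡ 1030^2 = 1060900 ≡ 1816 (mod 2263)
7^1024 ≡ 1816^2 = 3297856 ≡ 665 (mod 2263)
7^2048 ≡ 665^2 = 442225 ≡ 940 (mod 2263)
2262 = 2048 + 128 + 64 + 16 + 4 + 2 in binary powers of 2.
So 7^2262 ≡ 940 · 940 · 665 · 1030 · 138 · 49 ≡ 1287 (mod 2263).
Since 1287 ≠ 1, base 7 is a Fermat witness: 2263 is composite.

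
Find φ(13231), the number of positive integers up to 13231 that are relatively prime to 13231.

Factor: 13231 = 101 · 131.
φ(13231) = (101−1) · (131−1) = 100 · 130 = 13000.

13000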